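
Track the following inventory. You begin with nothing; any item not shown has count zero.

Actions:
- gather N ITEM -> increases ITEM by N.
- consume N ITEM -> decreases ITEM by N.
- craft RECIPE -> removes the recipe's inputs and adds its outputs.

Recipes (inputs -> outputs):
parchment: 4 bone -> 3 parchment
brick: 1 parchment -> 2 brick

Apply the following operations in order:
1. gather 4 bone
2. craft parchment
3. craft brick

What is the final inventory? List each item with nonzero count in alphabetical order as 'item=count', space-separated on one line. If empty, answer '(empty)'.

Answer: brick=2 parchment=2

Derivation:
After 1 (gather 4 bone): bone=4
After 2 (craft parchment): parchment=3
After 3 (craft brick): brick=2 parchment=2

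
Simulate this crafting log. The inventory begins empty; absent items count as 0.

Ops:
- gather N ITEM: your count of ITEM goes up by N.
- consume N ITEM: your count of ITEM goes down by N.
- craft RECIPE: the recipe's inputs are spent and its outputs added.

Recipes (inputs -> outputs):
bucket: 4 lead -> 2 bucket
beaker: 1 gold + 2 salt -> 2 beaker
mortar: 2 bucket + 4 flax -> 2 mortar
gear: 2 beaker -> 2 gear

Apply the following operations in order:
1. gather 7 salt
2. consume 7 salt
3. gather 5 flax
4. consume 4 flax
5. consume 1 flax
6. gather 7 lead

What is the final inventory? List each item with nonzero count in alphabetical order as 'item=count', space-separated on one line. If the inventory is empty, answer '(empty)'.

After 1 (gather 7 salt): salt=7
After 2 (consume 7 salt): (empty)
After 3 (gather 5 flax): flax=5
After 4 (consume 4 flax): flax=1
After 5 (consume 1 flax): (empty)
After 6 (gather 7 lead): lead=7

Answer: lead=7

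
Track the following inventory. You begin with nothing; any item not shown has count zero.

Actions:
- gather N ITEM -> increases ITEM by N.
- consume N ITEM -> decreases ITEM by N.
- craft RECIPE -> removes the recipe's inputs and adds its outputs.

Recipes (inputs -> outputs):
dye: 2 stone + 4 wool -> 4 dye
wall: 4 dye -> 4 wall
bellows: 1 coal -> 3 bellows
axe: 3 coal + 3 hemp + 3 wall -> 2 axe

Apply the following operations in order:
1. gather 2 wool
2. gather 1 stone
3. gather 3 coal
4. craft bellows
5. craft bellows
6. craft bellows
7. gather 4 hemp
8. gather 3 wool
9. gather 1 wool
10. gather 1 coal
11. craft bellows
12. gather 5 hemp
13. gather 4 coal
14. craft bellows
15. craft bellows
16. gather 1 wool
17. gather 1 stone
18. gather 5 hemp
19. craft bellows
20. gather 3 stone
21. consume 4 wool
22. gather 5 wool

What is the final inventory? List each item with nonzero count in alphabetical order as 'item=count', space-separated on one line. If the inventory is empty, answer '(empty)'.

Answer: bellows=21 coal=1 hemp=14 stone=5 wool=8

Derivation:
After 1 (gather 2 wool): wool=2
After 2 (gather 1 stone): stone=1 wool=2
After 3 (gather 3 coal): coal=3 stone=1 wool=2
After 4 (craft bellows): bellows=3 coal=2 stone=1 wool=2
After 5 (craft bellows): bellows=6 coal=1 stone=1 wool=2
After 6 (craft bellows): bellows=9 stone=1 wool=2
After 7 (gather 4 hemp): bellows=9 hemp=4 stone=1 wool=2
After 8 (gather 3 wool): bellows=9 hemp=4 stone=1 wool=5
After 9 (gather 1 wool): bellows=9 hemp=4 stone=1 wool=6
After 10 (gather 1 coal): bellows=9 coal=1 hemp=4 stone=1 wool=6
After 11 (craft bellows): bellows=12 hemp=4 stone=1 wool=6
After 12 (gather 5 hemp): bellows=12 hemp=9 stone=1 wool=6
After 13 (gather 4 coal): bellows=12 coal=4 hemp=9 stone=1 wool=6
After 14 (craft bellows): bellows=15 coal=3 hemp=9 stone=1 wool=6
After 15 (craft bellows): bellows=18 coal=2 hemp=9 stone=1 wool=6
After 16 (gather 1 wool): bellows=18 coal=2 hemp=9 stone=1 wool=7
After 17 (gather 1 stone): bellows=18 coal=2 hemp=9 stone=2 wool=7
After 18 (gather 5 hemp): bellows=18 coal=2 hemp=14 stone=2 wool=7
After 19 (craft bellows): bellows=21 coal=1 hemp=14 stone=2 wool=7
After 20 (gather 3 stone): bellows=21 coal=1 hemp=14 stone=5 wool=7
After 21 (consume 4 wool): bellows=21 coal=1 hemp=14 stone=5 wool=3
After 22 (gather 5 wool): bellows=21 coal=1 hemp=14 stone=5 wool=8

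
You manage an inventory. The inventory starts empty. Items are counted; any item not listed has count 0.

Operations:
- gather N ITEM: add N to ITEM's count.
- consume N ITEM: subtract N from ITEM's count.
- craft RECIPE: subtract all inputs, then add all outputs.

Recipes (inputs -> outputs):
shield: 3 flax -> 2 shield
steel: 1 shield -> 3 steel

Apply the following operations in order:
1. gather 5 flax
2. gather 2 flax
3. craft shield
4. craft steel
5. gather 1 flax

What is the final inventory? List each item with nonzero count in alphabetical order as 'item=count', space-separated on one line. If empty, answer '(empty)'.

Answer: flax=5 shield=1 steel=3

Derivation:
After 1 (gather 5 flax): flax=5
After 2 (gather 2 flax): flax=7
After 3 (craft shield): flax=4 shield=2
After 4 (craft steel): flax=4 shield=1 steel=3
After 5 (gather 1 flax): flax=5 shield=1 steel=3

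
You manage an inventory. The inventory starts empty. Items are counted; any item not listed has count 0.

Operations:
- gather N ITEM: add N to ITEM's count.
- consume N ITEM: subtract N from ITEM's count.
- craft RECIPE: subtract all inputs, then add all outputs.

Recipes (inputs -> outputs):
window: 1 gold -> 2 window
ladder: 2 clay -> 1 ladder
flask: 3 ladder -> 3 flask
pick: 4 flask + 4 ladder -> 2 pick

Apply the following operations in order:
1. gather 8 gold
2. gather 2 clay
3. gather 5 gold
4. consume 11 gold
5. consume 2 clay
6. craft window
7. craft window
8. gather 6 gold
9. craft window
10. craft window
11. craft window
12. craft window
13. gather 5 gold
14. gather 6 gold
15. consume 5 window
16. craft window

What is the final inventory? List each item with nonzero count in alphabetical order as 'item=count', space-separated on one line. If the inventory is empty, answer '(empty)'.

After 1 (gather 8 gold): gold=8
After 2 (gather 2 clay): clay=2 gold=8
After 3 (gather 5 gold): clay=2 gold=13
After 4 (consume 11 gold): clay=2 gold=2
After 5 (consume 2 clay): gold=2
After 6 (craft window): gold=1 window=2
After 7 (craft window): window=4
After 8 (gather 6 gold): gold=6 window=4
After 9 (craft window): gold=5 window=6
After 10 (craft window): gold=4 window=8
After 11 (craft window): gold=3 window=10
After 12 (craft window): gold=2 window=12
After 13 (gather 5 gold): gold=7 window=12
After 14 (gather 6 gold): gold=13 window=12
After 15 (consume 5 window): gold=13 window=7
After 16 (craft window): gold=12 window=9

Answer: gold=12 window=9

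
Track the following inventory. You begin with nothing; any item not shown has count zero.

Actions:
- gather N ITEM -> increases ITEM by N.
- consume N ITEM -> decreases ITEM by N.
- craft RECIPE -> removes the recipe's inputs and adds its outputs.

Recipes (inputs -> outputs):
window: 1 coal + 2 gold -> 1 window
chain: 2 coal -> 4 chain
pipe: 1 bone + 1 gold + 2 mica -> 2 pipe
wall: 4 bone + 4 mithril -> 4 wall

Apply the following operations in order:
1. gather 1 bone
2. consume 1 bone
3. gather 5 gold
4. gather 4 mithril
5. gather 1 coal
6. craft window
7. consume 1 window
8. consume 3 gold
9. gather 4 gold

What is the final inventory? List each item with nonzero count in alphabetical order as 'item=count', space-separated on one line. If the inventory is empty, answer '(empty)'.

Answer: gold=4 mithril=4

Derivation:
After 1 (gather 1 bone): bone=1
After 2 (consume 1 bone): (empty)
After 3 (gather 5 gold): gold=5
After 4 (gather 4 mithril): gold=5 mithril=4
After 5 (gather 1 coal): coal=1 gold=5 mithril=4
After 6 (craft window): gold=3 mithril=4 window=1
After 7 (consume 1 window): gold=3 mithril=4
After 8 (consume 3 gold): mithril=4
After 9 (gather 4 gold): gold=4 mithril=4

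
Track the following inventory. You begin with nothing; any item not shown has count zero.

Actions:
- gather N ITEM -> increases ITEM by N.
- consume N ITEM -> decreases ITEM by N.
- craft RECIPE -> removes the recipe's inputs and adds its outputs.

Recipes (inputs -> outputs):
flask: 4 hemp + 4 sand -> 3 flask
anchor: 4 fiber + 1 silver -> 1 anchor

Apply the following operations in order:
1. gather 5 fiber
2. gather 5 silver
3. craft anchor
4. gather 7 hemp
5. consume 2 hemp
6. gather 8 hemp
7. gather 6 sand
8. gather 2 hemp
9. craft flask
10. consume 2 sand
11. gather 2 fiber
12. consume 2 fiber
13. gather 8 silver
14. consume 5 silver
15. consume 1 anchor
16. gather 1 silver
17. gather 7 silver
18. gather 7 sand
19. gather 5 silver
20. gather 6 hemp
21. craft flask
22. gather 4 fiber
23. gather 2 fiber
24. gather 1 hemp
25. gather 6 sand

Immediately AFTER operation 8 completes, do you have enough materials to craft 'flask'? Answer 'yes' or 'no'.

After 1 (gather 5 fiber): fiber=5
After 2 (gather 5 silver): fiber=5 silver=5
After 3 (craft anchor): anchor=1 fiber=1 silver=4
After 4 (gather 7 hemp): anchor=1 fiber=1 hemp=7 silver=4
After 5 (consume 2 hemp): anchor=1 fiber=1 hemp=5 silver=4
After 6 (gather 8 hemp): anchor=1 fiber=1 hemp=13 silver=4
After 7 (gather 6 sand): anchor=1 fiber=1 hemp=13 sand=6 silver=4
After 8 (gather 2 hemp): anchor=1 fiber=1 hemp=15 sand=6 silver=4

Answer: yes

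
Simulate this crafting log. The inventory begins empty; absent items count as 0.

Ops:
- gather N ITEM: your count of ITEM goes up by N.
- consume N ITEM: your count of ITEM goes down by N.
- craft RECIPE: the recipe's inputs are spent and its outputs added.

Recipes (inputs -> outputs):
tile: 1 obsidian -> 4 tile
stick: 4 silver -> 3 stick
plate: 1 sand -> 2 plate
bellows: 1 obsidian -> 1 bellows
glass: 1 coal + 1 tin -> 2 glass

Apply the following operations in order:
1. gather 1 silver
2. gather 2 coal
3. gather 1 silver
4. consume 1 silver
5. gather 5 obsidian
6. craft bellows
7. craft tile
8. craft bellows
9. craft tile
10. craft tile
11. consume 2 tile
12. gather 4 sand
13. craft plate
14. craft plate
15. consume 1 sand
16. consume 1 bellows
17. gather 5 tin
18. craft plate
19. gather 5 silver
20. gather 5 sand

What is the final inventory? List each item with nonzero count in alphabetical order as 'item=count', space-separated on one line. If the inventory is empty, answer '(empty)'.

Answer: bellows=1 coal=2 plate=6 sand=5 silver=6 tile=10 tin=5

Derivation:
After 1 (gather 1 silver): silver=1
After 2 (gather 2 coal): coal=2 silver=1
After 3 (gather 1 silver): coal=2 silver=2
After 4 (consume 1 silver): coal=2 silver=1
After 5 (gather 5 obsidian): coal=2 obsidian=5 silver=1
After 6 (craft bellows): bellows=1 coal=2 obsidian=4 silver=1
After 7 (craft tile): bellows=1 coal=2 obsidian=3 silver=1 tile=4
After 8 (craft bellows): bellows=2 coal=2 obsidian=2 silver=1 tile=4
After 9 (craft tile): bellows=2 coal=2 obsidian=1 silver=1 tile=8
After 10 (craft tile): bellows=2 coal=2 silver=1 tile=12
After 11 (consume 2 tile): bellows=2 coal=2 silver=1 tile=10
After 12 (gather 4 sand): bellows=2 coal=2 sand=4 silver=1 tile=10
After 13 (craft plate): bellows=2 coal=2 plate=2 sand=3 silver=1 tile=10
After 14 (craft plate): bellows=2 coal=2 plate=4 sand=2 silver=1 tile=10
After 15 (consume 1 sand): bellows=2 coal=2 plate=4 sand=1 silver=1 tile=10
After 16 (consume 1 bellows): bellows=1 coal=2 plate=4 sand=1 silver=1 tile=10
After 17 (gather 5 tin): bellows=1 coal=2 plate=4 sand=1 silver=1 tile=10 tin=5
After 18 (craft plate): bellows=1 coal=2 plate=6 silver=1 tile=10 tin=5
After 19 (gather 5 silver): bellows=1 coal=2 plate=6 silver=6 tile=10 tin=5
After 20 (gather 5 sand): bellows=1 coal=2 plate=6 sand=5 silver=6 tile=10 tin=5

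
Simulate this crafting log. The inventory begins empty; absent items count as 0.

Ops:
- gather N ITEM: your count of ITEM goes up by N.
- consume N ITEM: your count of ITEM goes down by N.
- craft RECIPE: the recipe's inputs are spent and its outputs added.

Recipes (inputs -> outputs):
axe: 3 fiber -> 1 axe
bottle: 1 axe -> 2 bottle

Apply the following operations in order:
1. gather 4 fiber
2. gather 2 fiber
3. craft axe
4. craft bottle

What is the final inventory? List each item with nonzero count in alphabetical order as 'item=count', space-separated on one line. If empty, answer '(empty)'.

After 1 (gather 4 fiber): fiber=4
After 2 (gather 2 fiber): fiber=6
After 3 (craft axe): axe=1 fiber=3
After 4 (craft bottle): bottle=2 fiber=3

Answer: bottle=2 fiber=3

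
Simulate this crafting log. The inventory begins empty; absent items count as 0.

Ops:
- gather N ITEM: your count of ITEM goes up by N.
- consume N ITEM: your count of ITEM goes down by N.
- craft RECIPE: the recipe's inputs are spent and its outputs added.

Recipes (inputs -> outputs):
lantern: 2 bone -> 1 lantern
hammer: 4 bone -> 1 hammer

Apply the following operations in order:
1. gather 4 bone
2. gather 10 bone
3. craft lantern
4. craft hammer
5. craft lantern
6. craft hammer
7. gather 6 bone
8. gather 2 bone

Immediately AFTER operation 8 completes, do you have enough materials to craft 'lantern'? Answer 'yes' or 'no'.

Answer: yes

Derivation:
After 1 (gather 4 bone): bone=4
After 2 (gather 10 bone): bone=14
After 3 (craft lantern): bone=12 lantern=1
After 4 (craft hammer): bone=8 hammer=1 lantern=1
After 5 (craft lantern): bone=6 hammer=1 lantern=2
After 6 (craft hammer): bone=2 hammer=2 lantern=2
After 7 (gather 6 bone): bone=8 hammer=2 lantern=2
After 8 (gather 2 bone): bone=10 hammer=2 lantern=2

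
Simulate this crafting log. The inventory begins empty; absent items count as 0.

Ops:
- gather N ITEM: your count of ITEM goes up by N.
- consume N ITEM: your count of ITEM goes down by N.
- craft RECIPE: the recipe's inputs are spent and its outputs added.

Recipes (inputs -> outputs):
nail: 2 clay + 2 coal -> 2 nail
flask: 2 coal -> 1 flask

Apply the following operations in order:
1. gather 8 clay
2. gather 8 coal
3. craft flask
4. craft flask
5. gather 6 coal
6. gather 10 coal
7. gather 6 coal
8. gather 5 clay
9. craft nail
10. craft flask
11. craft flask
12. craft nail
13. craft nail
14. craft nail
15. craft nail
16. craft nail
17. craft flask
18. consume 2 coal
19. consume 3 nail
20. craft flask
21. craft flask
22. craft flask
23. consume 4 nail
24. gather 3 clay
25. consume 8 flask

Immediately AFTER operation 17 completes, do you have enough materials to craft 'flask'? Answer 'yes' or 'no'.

After 1 (gather 8 clay): clay=8
After 2 (gather 8 coal): clay=8 coal=8
After 3 (craft flask): clay=8 coal=6 flask=1
After 4 (craft flask): clay=8 coal=4 flask=2
After 5 (gather 6 coal): clay=8 coal=10 flask=2
After 6 (gather 10 coal): clay=8 coal=20 flask=2
After 7 (gather 6 coal): clay=8 coal=26 flask=2
After 8 (gather 5 clay): clay=13 coal=26 flask=2
After 9 (craft nail): clay=11 coal=24 flask=2 nail=2
After 10 (craft flask): clay=11 coal=22 flask=3 nail=2
After 11 (craft flask): clay=11 coal=20 flask=4 nail=2
After 12 (craft nail): clay=9 coal=18 flask=4 nail=4
After 13 (craft nail): clay=7 coal=16 flask=4 nail=6
After 14 (craft nail): clay=5 coal=14 flask=4 nail=8
After 15 (craft nail): clay=3 coal=12 flask=4 nail=10
After 16 (craft nail): clay=1 coal=10 flask=4 nail=12
After 17 (craft flask): clay=1 coal=8 flask=5 nail=12

Answer: yes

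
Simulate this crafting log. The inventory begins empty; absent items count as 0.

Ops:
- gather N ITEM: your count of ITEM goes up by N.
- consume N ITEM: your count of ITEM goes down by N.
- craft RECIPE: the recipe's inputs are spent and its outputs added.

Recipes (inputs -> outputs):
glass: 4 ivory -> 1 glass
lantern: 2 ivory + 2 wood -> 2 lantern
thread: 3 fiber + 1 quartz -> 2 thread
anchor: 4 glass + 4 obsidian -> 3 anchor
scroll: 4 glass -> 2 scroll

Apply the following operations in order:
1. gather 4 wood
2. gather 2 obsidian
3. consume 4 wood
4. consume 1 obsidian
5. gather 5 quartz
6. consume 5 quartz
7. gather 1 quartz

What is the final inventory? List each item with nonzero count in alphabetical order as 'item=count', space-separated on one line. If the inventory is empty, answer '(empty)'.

Answer: obsidian=1 quartz=1

Derivation:
After 1 (gather 4 wood): wood=4
After 2 (gather 2 obsidian): obsidian=2 wood=4
After 3 (consume 4 wood): obsidian=2
After 4 (consume 1 obsidian): obsidian=1
After 5 (gather 5 quartz): obsidian=1 quartz=5
After 6 (consume 5 quartz): obsidian=1
After 7 (gather 1 quartz): obsidian=1 quartz=1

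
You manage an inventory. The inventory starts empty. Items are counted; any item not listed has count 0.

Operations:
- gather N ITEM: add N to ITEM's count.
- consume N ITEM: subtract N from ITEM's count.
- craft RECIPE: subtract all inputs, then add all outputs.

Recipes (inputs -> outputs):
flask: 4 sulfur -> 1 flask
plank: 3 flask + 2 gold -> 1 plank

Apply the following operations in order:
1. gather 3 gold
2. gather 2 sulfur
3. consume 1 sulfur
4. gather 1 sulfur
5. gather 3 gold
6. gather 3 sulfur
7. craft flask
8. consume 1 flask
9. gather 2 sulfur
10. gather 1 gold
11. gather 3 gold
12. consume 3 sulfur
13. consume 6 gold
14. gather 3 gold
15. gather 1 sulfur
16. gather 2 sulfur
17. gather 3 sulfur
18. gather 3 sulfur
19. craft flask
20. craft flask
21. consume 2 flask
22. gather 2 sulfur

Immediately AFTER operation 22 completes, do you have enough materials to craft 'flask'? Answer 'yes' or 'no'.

Answer: no

Derivation:
After 1 (gather 3 gold): gold=3
After 2 (gather 2 sulfur): gold=3 sulfur=2
After 3 (consume 1 sulfur): gold=3 sulfur=1
After 4 (gather 1 sulfur): gold=3 sulfur=2
After 5 (gather 3 gold): gold=6 sulfur=2
After 6 (gather 3 sulfur): gold=6 sulfur=5
After 7 (craft flask): flask=1 gold=6 sulfur=1
After 8 (consume 1 flask): gold=6 sulfur=1
After 9 (gather 2 sulfur): gold=6 sulfur=3
After 10 (gather 1 gold): gold=7 sulfur=3
After 11 (gather 3 gold): gold=10 sulfur=3
After 12 (consume 3 sulfur): gold=10
After 13 (consume 6 gold): gold=4
After 14 (gather 3 gold): gold=7
After 15 (gather 1 sulfur): gold=7 sulfur=1
After 16 (gather 2 sulfur): gold=7 sulfur=3
After 17 (gather 3 sulfur): gold=7 sulfur=6
After 18 (gather 3 sulfur): gold=7 sulfur=9
After 19 (craft flask): flask=1 gold=7 sulfur=5
After 20 (craft flask): flask=2 gold=7 sulfur=1
After 21 (consume 2 flask): gold=7 sulfur=1
After 22 (gather 2 sulfur): gold=7 sulfur=3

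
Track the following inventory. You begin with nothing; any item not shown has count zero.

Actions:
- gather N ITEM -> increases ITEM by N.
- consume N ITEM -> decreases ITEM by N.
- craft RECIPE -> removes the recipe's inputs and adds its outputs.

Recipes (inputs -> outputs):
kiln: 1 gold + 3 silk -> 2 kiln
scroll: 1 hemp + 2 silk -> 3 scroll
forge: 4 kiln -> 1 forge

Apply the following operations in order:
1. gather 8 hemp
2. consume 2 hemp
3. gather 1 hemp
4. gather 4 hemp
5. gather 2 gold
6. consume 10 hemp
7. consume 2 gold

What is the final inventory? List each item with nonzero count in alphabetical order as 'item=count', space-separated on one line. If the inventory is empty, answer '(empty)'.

Answer: hemp=1

Derivation:
After 1 (gather 8 hemp): hemp=8
After 2 (consume 2 hemp): hemp=6
After 3 (gather 1 hemp): hemp=7
After 4 (gather 4 hemp): hemp=11
After 5 (gather 2 gold): gold=2 hemp=11
After 6 (consume 10 hemp): gold=2 hemp=1
After 7 (consume 2 gold): hemp=1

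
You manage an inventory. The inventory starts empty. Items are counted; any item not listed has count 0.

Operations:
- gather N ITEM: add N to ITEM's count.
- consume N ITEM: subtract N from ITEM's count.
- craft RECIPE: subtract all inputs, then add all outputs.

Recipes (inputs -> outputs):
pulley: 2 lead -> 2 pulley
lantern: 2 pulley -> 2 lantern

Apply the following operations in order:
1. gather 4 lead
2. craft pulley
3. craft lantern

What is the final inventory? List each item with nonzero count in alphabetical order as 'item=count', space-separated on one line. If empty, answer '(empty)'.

After 1 (gather 4 lead): lead=4
After 2 (craft pulley): lead=2 pulley=2
After 3 (craft lantern): lantern=2 lead=2

Answer: lantern=2 lead=2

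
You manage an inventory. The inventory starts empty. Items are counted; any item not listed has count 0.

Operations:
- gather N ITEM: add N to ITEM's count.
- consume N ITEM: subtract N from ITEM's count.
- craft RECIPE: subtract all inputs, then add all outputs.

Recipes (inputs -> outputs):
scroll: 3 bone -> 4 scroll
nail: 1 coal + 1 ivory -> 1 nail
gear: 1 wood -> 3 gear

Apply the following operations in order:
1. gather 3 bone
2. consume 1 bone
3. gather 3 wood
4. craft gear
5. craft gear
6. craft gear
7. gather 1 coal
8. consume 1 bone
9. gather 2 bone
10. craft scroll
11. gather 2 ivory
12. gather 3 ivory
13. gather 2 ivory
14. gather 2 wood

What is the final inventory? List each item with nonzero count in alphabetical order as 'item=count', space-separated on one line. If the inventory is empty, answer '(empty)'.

Answer: coal=1 gear=9 ivory=7 scroll=4 wood=2

Derivation:
After 1 (gather 3 bone): bone=3
After 2 (consume 1 bone): bone=2
After 3 (gather 3 wood): bone=2 wood=3
After 4 (craft gear): bone=2 gear=3 wood=2
After 5 (craft gear): bone=2 gear=6 wood=1
After 6 (craft gear): bone=2 gear=9
After 7 (gather 1 coal): bone=2 coal=1 gear=9
After 8 (consume 1 bone): bone=1 coal=1 gear=9
After 9 (gather 2 bone): bone=3 coal=1 gear=9
After 10 (craft scroll): coal=1 gear=9 scroll=4
After 11 (gather 2 ivory): coal=1 gear=9 ivory=2 scroll=4
After 12 (gather 3 ivory): coal=1 gear=9 ivory=5 scroll=4
After 13 (gather 2 ivory): coal=1 gear=9 ivory=7 scroll=4
After 14 (gather 2 wood): coal=1 gear=9 ivory=7 scroll=4 wood=2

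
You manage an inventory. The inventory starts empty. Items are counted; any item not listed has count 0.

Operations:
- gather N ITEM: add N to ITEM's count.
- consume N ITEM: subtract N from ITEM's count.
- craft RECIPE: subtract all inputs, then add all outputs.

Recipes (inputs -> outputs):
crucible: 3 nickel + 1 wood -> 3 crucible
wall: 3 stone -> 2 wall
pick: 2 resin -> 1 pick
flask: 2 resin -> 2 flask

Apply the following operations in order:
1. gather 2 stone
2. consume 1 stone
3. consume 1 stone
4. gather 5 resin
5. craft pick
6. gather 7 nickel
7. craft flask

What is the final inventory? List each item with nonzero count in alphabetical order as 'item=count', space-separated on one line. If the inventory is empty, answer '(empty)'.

After 1 (gather 2 stone): stone=2
After 2 (consume 1 stone): stone=1
After 3 (consume 1 stone): (empty)
After 4 (gather 5 resin): resin=5
After 5 (craft pick): pick=1 resin=3
After 6 (gather 7 nickel): nickel=7 pick=1 resin=3
After 7 (craft flask): flask=2 nickel=7 pick=1 resin=1

Answer: flask=2 nickel=7 pick=1 resin=1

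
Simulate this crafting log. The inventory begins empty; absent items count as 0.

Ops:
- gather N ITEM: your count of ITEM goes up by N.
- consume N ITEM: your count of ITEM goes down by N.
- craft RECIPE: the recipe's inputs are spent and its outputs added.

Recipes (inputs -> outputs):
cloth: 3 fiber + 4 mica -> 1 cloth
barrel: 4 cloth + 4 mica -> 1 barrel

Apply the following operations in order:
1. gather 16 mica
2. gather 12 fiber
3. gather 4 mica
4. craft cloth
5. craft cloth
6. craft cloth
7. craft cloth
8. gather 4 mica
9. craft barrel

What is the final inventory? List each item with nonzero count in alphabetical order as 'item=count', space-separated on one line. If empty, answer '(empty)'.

After 1 (gather 16 mica): mica=16
After 2 (gather 12 fiber): fiber=12 mica=16
After 3 (gather 4 mica): fiber=12 mica=20
After 4 (craft cloth): cloth=1 fiber=9 mica=16
After 5 (craft cloth): cloth=2 fiber=6 mica=12
After 6 (craft cloth): cloth=3 fiber=3 mica=8
After 7 (craft cloth): cloth=4 mica=4
After 8 (gather 4 mica): cloth=4 mica=8
After 9 (craft barrel): barrel=1 mica=4

Answer: barrel=1 mica=4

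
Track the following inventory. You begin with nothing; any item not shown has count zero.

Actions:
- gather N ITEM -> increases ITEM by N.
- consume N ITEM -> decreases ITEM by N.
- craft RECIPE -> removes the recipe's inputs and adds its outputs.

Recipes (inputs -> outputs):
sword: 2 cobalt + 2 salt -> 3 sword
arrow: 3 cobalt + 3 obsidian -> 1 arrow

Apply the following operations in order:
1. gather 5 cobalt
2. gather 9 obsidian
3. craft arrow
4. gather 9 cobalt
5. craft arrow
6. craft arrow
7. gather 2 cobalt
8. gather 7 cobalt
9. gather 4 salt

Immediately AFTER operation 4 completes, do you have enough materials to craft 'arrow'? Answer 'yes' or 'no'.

After 1 (gather 5 cobalt): cobalt=5
After 2 (gather 9 obsidian): cobalt=5 obsidian=9
After 3 (craft arrow): arrow=1 cobalt=2 obsidian=6
After 4 (gather 9 cobalt): arrow=1 cobalt=11 obsidian=6

Answer: yes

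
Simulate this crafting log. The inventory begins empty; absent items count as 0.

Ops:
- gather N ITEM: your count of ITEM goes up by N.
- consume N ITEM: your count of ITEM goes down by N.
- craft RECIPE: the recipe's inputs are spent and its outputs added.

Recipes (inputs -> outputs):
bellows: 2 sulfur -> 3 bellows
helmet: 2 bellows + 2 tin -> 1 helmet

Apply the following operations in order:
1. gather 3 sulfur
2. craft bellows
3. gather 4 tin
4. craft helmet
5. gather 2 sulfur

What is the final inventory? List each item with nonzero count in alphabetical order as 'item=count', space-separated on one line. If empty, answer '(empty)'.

Answer: bellows=1 helmet=1 sulfur=3 tin=2

Derivation:
After 1 (gather 3 sulfur): sulfur=3
After 2 (craft bellows): bellows=3 sulfur=1
After 3 (gather 4 tin): bellows=3 sulfur=1 tin=4
After 4 (craft helmet): bellows=1 helmet=1 sulfur=1 tin=2
After 5 (gather 2 sulfur): bellows=1 helmet=1 sulfur=3 tin=2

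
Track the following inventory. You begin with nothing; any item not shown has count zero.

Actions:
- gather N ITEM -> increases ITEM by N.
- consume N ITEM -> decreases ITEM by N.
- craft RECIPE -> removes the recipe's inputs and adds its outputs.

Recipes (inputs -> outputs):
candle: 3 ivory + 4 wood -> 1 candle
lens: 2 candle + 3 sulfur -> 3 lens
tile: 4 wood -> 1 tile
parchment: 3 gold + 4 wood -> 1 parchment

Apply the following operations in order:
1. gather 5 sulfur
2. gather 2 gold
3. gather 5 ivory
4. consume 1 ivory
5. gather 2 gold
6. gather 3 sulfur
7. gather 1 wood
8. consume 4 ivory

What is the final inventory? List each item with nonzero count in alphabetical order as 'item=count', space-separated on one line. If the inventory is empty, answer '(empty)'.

Answer: gold=4 sulfur=8 wood=1

Derivation:
After 1 (gather 5 sulfur): sulfur=5
After 2 (gather 2 gold): gold=2 sulfur=5
After 3 (gather 5 ivory): gold=2 ivory=5 sulfur=5
After 4 (consume 1 ivory): gold=2 ivory=4 sulfur=5
After 5 (gather 2 gold): gold=4 ivory=4 sulfur=5
After 6 (gather 3 sulfur): gold=4 ivory=4 sulfur=8
After 7 (gather 1 wood): gold=4 ivory=4 sulfur=8 wood=1
After 8 (consume 4 ivory): gold=4 sulfur=8 wood=1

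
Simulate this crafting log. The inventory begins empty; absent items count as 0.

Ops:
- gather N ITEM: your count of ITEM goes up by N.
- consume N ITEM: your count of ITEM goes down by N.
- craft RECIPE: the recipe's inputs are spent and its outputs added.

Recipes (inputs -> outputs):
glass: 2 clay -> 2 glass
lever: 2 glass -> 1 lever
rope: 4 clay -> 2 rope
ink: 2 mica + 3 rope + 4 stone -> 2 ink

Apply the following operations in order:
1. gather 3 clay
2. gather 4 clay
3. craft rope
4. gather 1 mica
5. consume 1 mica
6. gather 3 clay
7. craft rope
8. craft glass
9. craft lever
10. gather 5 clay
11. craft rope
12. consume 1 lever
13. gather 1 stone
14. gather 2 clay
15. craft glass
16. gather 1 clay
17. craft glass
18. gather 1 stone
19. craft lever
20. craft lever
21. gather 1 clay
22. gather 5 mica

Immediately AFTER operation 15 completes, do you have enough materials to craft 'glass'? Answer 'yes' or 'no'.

After 1 (gather 3 clay): clay=3
After 2 (gather 4 clay): clay=7
After 3 (craft rope): clay=3 rope=2
After 4 (gather 1 mica): clay=3 mica=1 rope=2
After 5 (consume 1 mica): clay=3 rope=2
After 6 (gather 3 clay): clay=6 rope=2
After 7 (craft rope): clay=2 rope=4
After 8 (craft glass): glass=2 rope=4
After 9 (craft lever): lever=1 rope=4
After 10 (gather 5 clay): clay=5 lever=1 rope=4
After 11 (craft rope): clay=1 lever=1 rope=6
After 12 (consume 1 lever): clay=1 rope=6
After 13 (gather 1 stone): clay=1 rope=6 stone=1
After 14 (gather 2 clay): clay=3 rope=6 stone=1
After 15 (craft glass): clay=1 glass=2 rope=6 stone=1

Answer: no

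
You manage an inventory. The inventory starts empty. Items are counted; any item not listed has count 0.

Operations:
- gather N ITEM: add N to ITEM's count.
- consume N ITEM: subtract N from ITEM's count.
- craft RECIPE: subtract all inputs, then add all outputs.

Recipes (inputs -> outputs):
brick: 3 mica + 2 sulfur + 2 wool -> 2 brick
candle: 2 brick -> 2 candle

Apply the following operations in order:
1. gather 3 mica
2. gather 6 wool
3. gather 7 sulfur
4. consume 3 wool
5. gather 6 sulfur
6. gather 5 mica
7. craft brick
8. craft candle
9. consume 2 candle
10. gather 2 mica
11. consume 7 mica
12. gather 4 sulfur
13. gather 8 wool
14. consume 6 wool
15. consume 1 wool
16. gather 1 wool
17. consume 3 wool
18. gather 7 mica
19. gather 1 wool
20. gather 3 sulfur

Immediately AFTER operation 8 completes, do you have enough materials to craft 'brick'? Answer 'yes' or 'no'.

After 1 (gather 3 mica): mica=3
After 2 (gather 6 wool): mica=3 wool=6
After 3 (gather 7 sulfur): mica=3 sulfur=7 wool=6
After 4 (consume 3 wool): mica=3 sulfur=7 wool=3
After 5 (gather 6 sulfur): mica=3 sulfur=13 wool=3
After 6 (gather 5 mica): mica=8 sulfur=13 wool=3
After 7 (craft brick): brick=2 mica=5 sulfur=11 wool=1
After 8 (craft candle): candle=2 mica=5 sulfur=11 wool=1

Answer: no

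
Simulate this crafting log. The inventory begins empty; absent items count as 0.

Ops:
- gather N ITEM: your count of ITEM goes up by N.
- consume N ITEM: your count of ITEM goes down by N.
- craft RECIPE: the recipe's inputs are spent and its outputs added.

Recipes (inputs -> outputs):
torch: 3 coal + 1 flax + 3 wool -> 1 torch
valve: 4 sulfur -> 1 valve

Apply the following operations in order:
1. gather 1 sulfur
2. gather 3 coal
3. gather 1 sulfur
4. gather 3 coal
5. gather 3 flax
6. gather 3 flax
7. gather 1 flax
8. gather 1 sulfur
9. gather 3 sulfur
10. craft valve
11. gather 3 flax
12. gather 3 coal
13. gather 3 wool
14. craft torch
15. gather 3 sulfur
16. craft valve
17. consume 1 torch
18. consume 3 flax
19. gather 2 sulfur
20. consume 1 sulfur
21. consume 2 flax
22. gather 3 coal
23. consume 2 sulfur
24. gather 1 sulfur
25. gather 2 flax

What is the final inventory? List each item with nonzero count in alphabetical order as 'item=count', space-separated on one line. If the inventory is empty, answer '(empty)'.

After 1 (gather 1 sulfur): sulfur=1
After 2 (gather 3 coal): coal=3 sulfur=1
After 3 (gather 1 sulfur): coal=3 sulfur=2
After 4 (gather 3 coal): coal=6 sulfur=2
After 5 (gather 3 flax): coal=6 flax=3 sulfur=2
After 6 (gather 3 flax): coal=6 flax=6 sulfur=2
After 7 (gather 1 flax): coal=6 flax=7 sulfur=2
After 8 (gather 1 sulfur): coal=6 flax=7 sulfur=3
After 9 (gather 3 sulfur): coal=6 flax=7 sulfur=6
After 10 (craft valve): coal=6 flax=7 sulfur=2 valve=1
After 11 (gather 3 flax): coal=6 flax=10 sulfur=2 valve=1
After 12 (gather 3 coal): coal=9 flax=10 sulfur=2 valve=1
After 13 (gather 3 wool): coal=9 flax=10 sulfur=2 valve=1 wool=3
After 14 (craft torch): coal=6 flax=9 sulfur=2 torch=1 valve=1
After 15 (gather 3 sulfur): coal=6 flax=9 sulfur=5 torch=1 valve=1
After 16 (craft valve): coal=6 flax=9 sulfur=1 torch=1 valve=2
After 17 (consume 1 torch): coal=6 flax=9 sulfur=1 valve=2
After 18 (consume 3 flax): coal=6 flax=6 sulfur=1 valve=2
After 19 (gather 2 sulfur): coal=6 flax=6 sulfur=3 valve=2
After 20 (consume 1 sulfur): coal=6 flax=6 sulfur=2 valve=2
After 21 (consume 2 flax): coal=6 flax=4 sulfur=2 valve=2
After 22 (gather 3 coal): coal=9 flax=4 sulfur=2 valve=2
After 23 (consume 2 sulfur): coal=9 flax=4 valve=2
After 24 (gather 1 sulfur): coal=9 flax=4 sulfur=1 valve=2
After 25 (gather 2 flax): coal=9 flax=6 sulfur=1 valve=2

Answer: coal=9 flax=6 sulfur=1 valve=2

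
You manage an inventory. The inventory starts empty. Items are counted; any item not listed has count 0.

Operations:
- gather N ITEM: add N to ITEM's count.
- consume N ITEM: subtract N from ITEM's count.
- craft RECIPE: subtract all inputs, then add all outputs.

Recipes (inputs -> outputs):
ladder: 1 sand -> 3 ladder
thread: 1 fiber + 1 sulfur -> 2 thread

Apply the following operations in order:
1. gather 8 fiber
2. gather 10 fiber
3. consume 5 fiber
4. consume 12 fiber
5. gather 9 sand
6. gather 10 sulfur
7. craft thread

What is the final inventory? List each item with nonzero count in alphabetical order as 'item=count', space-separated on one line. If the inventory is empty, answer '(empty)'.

After 1 (gather 8 fiber): fiber=8
After 2 (gather 10 fiber): fiber=18
After 3 (consume 5 fiber): fiber=13
After 4 (consume 12 fiber): fiber=1
After 5 (gather 9 sand): fiber=1 sand=9
After 6 (gather 10 sulfur): fiber=1 sand=9 sulfur=10
After 7 (craft thread): sand=9 sulfur=9 thread=2

Answer: sand=9 sulfur=9 thread=2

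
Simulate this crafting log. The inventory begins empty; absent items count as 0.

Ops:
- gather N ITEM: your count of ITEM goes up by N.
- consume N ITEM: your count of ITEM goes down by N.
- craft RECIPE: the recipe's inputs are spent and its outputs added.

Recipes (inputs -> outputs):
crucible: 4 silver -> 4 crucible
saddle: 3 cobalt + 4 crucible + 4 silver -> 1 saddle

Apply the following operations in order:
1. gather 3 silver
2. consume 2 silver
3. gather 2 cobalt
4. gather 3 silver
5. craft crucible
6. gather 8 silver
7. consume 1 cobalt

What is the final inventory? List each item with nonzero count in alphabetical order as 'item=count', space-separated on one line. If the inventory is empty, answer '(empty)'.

Answer: cobalt=1 crucible=4 silver=8

Derivation:
After 1 (gather 3 silver): silver=3
After 2 (consume 2 silver): silver=1
After 3 (gather 2 cobalt): cobalt=2 silver=1
After 4 (gather 3 silver): cobalt=2 silver=4
After 5 (craft crucible): cobalt=2 crucible=4
After 6 (gather 8 silver): cobalt=2 crucible=4 silver=8
After 7 (consume 1 cobalt): cobalt=1 crucible=4 silver=8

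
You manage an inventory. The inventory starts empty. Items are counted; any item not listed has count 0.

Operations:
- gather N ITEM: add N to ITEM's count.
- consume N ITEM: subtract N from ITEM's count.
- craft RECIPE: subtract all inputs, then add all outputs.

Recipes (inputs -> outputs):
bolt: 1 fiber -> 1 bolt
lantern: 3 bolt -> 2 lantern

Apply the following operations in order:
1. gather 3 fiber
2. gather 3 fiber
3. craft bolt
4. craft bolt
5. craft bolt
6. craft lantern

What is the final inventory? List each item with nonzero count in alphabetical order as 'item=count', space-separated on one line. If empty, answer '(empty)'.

After 1 (gather 3 fiber): fiber=3
After 2 (gather 3 fiber): fiber=6
After 3 (craft bolt): bolt=1 fiber=5
After 4 (craft bolt): bolt=2 fiber=4
After 5 (craft bolt): bolt=3 fiber=3
After 6 (craft lantern): fiber=3 lantern=2

Answer: fiber=3 lantern=2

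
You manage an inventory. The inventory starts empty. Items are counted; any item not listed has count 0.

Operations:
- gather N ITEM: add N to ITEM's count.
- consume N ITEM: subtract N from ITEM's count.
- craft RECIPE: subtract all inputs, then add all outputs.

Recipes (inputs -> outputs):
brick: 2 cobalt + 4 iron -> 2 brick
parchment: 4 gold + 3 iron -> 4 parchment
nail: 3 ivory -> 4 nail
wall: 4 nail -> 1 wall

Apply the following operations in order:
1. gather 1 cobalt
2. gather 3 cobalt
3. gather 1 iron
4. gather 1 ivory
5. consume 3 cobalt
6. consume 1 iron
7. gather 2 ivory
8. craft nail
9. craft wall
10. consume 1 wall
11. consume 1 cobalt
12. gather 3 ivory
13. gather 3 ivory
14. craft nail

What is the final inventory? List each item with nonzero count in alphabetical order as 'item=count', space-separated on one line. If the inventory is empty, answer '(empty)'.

After 1 (gather 1 cobalt): cobalt=1
After 2 (gather 3 cobalt): cobalt=4
After 3 (gather 1 iron): cobalt=4 iron=1
After 4 (gather 1 ivory): cobalt=4 iron=1 ivory=1
After 5 (consume 3 cobalt): cobalt=1 iron=1 ivory=1
After 6 (consume 1 iron): cobalt=1 ivory=1
After 7 (gather 2 ivory): cobalt=1 ivory=3
After 8 (craft nail): cobalt=1 nail=4
After 9 (craft wall): cobalt=1 wall=1
After 10 (consume 1 wall): cobalt=1
After 11 (consume 1 cobalt): (empty)
After 12 (gather 3 ivory): ivory=3
After 13 (gather 3 ivory): ivory=6
After 14 (craft nail): ivory=3 nail=4

Answer: ivory=3 nail=4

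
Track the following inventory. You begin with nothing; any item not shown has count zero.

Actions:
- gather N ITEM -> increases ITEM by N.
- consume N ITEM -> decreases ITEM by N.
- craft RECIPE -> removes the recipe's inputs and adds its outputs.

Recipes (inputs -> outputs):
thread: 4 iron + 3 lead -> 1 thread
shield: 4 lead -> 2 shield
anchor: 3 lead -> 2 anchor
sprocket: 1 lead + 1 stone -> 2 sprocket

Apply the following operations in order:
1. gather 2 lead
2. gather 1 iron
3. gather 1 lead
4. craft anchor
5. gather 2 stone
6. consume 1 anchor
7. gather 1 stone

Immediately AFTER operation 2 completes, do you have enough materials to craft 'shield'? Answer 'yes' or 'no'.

After 1 (gather 2 lead): lead=2
After 2 (gather 1 iron): iron=1 lead=2

Answer: no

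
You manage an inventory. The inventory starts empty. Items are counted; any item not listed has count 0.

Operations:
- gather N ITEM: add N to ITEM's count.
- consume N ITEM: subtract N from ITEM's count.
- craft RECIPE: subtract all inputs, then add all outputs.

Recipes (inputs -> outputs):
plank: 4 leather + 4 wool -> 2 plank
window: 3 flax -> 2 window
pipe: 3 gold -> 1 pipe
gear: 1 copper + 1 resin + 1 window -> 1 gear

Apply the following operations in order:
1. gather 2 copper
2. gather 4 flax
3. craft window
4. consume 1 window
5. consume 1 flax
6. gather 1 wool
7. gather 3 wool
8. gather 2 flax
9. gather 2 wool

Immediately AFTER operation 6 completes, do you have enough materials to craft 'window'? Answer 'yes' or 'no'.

Answer: no

Derivation:
After 1 (gather 2 copper): copper=2
After 2 (gather 4 flax): copper=2 flax=4
After 3 (craft window): copper=2 flax=1 window=2
After 4 (consume 1 window): copper=2 flax=1 window=1
After 5 (consume 1 flax): copper=2 window=1
After 6 (gather 1 wool): copper=2 window=1 wool=1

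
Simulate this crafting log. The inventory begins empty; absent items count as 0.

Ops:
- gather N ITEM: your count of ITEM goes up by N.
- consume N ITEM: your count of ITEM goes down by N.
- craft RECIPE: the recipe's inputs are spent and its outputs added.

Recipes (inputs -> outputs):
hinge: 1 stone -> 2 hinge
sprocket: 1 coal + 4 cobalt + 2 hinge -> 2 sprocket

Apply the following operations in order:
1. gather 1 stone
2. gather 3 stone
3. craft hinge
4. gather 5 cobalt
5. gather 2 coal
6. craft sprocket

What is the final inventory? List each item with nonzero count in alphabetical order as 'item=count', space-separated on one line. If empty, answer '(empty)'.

After 1 (gather 1 stone): stone=1
After 2 (gather 3 stone): stone=4
After 3 (craft hinge): hinge=2 stone=3
After 4 (gather 5 cobalt): cobalt=5 hinge=2 stone=3
After 5 (gather 2 coal): coal=2 cobalt=5 hinge=2 stone=3
After 6 (craft sprocket): coal=1 cobalt=1 sprocket=2 stone=3

Answer: coal=1 cobalt=1 sprocket=2 stone=3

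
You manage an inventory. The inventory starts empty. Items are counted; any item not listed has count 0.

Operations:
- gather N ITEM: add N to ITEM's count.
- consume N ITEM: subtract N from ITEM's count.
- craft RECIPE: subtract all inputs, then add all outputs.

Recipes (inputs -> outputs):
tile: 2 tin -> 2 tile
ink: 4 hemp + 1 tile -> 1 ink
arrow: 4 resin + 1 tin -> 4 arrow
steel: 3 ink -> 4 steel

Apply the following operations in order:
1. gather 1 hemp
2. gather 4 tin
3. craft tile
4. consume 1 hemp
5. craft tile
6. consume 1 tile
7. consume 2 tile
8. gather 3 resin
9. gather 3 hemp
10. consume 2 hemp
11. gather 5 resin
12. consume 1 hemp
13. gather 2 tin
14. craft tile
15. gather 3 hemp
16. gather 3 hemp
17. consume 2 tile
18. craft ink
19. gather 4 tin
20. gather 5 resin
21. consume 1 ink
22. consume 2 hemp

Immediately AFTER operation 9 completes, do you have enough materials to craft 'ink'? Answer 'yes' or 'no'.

Answer: no

Derivation:
After 1 (gather 1 hemp): hemp=1
After 2 (gather 4 tin): hemp=1 tin=4
After 3 (craft tile): hemp=1 tile=2 tin=2
After 4 (consume 1 hemp): tile=2 tin=2
After 5 (craft tile): tile=4
After 6 (consume 1 tile): tile=3
After 7 (consume 2 tile): tile=1
After 8 (gather 3 resin): resin=3 tile=1
After 9 (gather 3 hemp): hemp=3 resin=3 tile=1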